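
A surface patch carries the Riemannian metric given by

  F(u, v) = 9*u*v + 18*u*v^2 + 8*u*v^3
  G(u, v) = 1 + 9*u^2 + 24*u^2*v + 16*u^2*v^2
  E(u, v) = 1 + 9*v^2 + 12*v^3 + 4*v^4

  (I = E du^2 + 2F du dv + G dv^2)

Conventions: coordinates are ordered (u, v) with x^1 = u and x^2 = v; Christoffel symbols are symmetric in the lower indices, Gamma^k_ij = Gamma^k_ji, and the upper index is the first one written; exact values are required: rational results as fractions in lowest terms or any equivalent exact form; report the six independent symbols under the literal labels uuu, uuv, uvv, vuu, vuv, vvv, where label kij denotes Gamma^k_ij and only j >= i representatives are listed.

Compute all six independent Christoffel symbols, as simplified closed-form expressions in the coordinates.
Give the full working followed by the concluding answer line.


E = 1 + 9*v^2 + 12*v^3 + 4*v^4; F = 9*u*v + 18*u*v^2 + 8*u*v^3; G = 1 + 9*u^2 + 24*u^2*v + 16*u^2*v^2
Gamma^k_ij = (1/2) g^{kl} (d_i g_jl + d_j g_il - d_l g_ij), with g^inv = (1/(EG-F^2)) [[G, -F], [-F, E]]
first partials: E_u = 0, E_v = 18*v + 36*v^2 + 16*v^3, F_u = 9*v + 18*v^2 + 8*v^3, F_v = 9*u + 36*u*v + 24*u*v^2, G_u = 18*u + 48*u*v + 32*u*v^2, G_v = 24*u^2 + 32*u^2*v
D = EG - F^2 = 1 + 9*v^2 + 9*u^2 + 12*v^3 + 24*u^2*v + 4*v^4 + 16*u^2*v^2
expanded: Gamma^u_uu = (G E_u - 2F F_u + F E_v)/(2D), Gamma^u_uv = (G E_v - F G_u)/(2D), Gamma^u_vv = (2G F_v - G G_u - F G_v)/(2D), Gamma^v_uu = (2E F_u - E E_v - F E_u)/(2D), Gamma^v_uv = (E G_u - F E_v)/(2D), Gamma^v_vv = (E G_v - 2F F_v + F G_u)/(2D); substitute and cancel common factors

Answer: Gamma_uuu = 0, Gamma_uuv = (8*v^3 + 18*v^2 + 9*v)/(16*u^2*v^2 + 24*u^2*v + 9*u^2 + 4*v^4 + 12*v^3 + 9*v^2 + 1), Gamma_uvv = (8*u*v^2 + 12*u*v)/(16*u^2*v^2 + 24*u^2*v + 9*u^2 + 4*v^4 + 12*v^3 + 9*v^2 + 1), Gamma_vuu = 0, Gamma_vuv = (16*u*v^2 + 24*u*v + 9*u)/(16*u^2*v^2 + 24*u^2*v + 9*u^2 + 4*v^4 + 12*v^3 + 9*v^2 + 1), Gamma_vvv = (16*u^2*v + 12*u^2)/(16*u^2*v^2 + 24*u^2*v + 9*u^2 + 4*v^4 + 12*v^3 + 9*v^2 + 1)


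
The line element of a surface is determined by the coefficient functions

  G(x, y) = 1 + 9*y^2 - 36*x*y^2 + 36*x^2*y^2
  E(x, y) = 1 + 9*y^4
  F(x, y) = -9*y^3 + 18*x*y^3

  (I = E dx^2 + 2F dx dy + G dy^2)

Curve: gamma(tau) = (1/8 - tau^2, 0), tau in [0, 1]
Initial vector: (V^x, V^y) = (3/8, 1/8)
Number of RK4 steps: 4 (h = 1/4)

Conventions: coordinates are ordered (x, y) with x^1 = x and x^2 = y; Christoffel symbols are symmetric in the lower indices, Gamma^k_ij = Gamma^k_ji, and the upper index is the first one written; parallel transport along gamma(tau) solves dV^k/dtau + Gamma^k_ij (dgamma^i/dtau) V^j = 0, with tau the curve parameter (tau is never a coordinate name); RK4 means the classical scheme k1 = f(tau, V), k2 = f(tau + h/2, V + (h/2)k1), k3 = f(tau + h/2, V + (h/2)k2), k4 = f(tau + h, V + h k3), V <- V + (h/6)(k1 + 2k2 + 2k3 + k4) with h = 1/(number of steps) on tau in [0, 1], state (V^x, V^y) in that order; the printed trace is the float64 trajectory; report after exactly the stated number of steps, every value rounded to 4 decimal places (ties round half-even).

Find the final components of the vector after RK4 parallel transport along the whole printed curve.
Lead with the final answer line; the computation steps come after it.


Answer: V^x = 0.3750, V^y = 0.1250

gamma'(tau) = (-2*tau, 0); f(tau, V)^k = -Gamma^k_ij(gamma(tau)) gamma'^i(tau) V^j; h = 1/4; intermediate values shown to 6 dp
curve data and Christoffel symbols at the stage parameters:
  tau = 0.000000: gamma = (0.125000, 0.000000), gamma' = (0.000000, 0.000000); Gamma_xxx = 0.000000, Gamma_xxy = 0.000000, Gamma_xyy = 0.000000, Gamma_yxx = 0.000000, Gamma_yxy = 0.000000, Gamma_yyy = 0.000000
  tau = 0.125000: gamma = (0.109375, 0.000000), gamma' = (-0.250000, 0.000000); Gamma_xxx = 0.000000, Gamma_xxy = 0.000000, Gamma_xyy = 0.000000, Gamma_yxx = 0.000000, Gamma_yxy = 0.000000, Gamma_yyy = 0.000000
  tau = 0.250000: gamma = (0.062500, 0.000000), gamma' = (-0.500000, 0.000000); Gamma_xxx = 0.000000, Gamma_xxy = 0.000000, Gamma_xyy = 0.000000, Gamma_yxx = 0.000000, Gamma_yxy = 0.000000, Gamma_yyy = 0.000000
  tau = 0.375000: gamma = (-0.015625, 0.000000), gamma' = (-0.750000, 0.000000); Gamma_xxx = 0.000000, Gamma_xxy = 0.000000, Gamma_xyy = 0.000000, Gamma_yxx = 0.000000, Gamma_yxy = 0.000000, Gamma_yyy = 0.000000
  tau = 0.500000: gamma = (-0.125000, 0.000000), gamma' = (-1.000000, 0.000000); Gamma_xxx = 0.000000, Gamma_xxy = 0.000000, Gamma_xyy = 0.000000, Gamma_yxx = 0.000000, Gamma_yxy = 0.000000, Gamma_yyy = 0.000000
  tau = 0.625000: gamma = (-0.265625, 0.000000), gamma' = (-1.250000, 0.000000); Gamma_xxx = 0.000000, Gamma_xxy = 0.000000, Gamma_xyy = 0.000000, Gamma_yxx = 0.000000, Gamma_yxy = 0.000000, Gamma_yyy = 0.000000
  tau = 0.750000: gamma = (-0.437500, 0.000000), gamma' = (-1.500000, 0.000000); Gamma_xxx = 0.000000, Gamma_xxy = 0.000000, Gamma_xyy = 0.000000, Gamma_yxx = 0.000000, Gamma_yxy = 0.000000, Gamma_yyy = 0.000000
  tau = 0.875000: gamma = (-0.640625, 0.000000), gamma' = (-1.750000, 0.000000); Gamma_xxx = 0.000000, Gamma_xxy = 0.000000, Gamma_xyy = 0.000000, Gamma_yxx = 0.000000, Gamma_yxy = 0.000000, Gamma_yyy = 0.000000
  tau = 1.000000: gamma = (-0.875000, 0.000000), gamma' = (-2.000000, 0.000000); Gamma_xxx = 0.000000, Gamma_xxy = 0.000000, Gamma_xyy = 0.000000, Gamma_yxx = 0.000000, Gamma_yxy = 0.000000, Gamma_yyy = 0.000000
step 0: V^x = 0.3750, V^y = 0.1250
step 1: k1 = (0.000000, 0.000000), k2 = (0.000000, 0.000000), k3 = (0.000000, 0.000000), k4 = (0.000000, 0.000000); V <- V + (h/6)(k1 + 2k2 + 2k3 + k4): V^x = 0.3750, V^y = 0.1250
step 2: k1 = (0.000000, 0.000000), k2 = (0.000000, 0.000000), k3 = (0.000000, 0.000000), k4 = (0.000000, 0.000000); V <- V + (h/6)(k1 + 2k2 + 2k3 + k4): V^x = 0.3750, V^y = 0.1250
step 3: k1 = (0.000000, 0.000000), k2 = (0.000000, 0.000000), k3 = (0.000000, 0.000000), k4 = (0.000000, 0.000000); V <- V + (h/6)(k1 + 2k2 + 2k3 + k4): V^x = 0.3750, V^y = 0.1250
step 4: k1 = (0.000000, 0.000000), k2 = (0.000000, 0.000000), k3 = (0.000000, 0.000000), k4 = (0.000000, 0.000000); V <- V + (h/6)(k1 + 2k2 + 2k3 + k4): V^x = 0.3750, V^y = 0.1250


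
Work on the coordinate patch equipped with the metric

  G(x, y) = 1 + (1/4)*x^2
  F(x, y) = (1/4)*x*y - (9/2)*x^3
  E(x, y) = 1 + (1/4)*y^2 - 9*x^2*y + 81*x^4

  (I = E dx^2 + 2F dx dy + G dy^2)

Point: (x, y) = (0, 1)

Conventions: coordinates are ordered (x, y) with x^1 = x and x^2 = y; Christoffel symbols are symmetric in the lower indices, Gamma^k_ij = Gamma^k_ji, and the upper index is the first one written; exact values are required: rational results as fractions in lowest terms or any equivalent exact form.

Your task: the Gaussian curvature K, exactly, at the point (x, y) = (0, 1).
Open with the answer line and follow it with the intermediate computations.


Answer: K = -4/25

E = 5/4, F = 0, G = 1, EG - F^2 = 5/4 at the point
E_x = 0, E_y = 1/2, F_x = 1/4, F_y = 0, G_x = 0, G_y = 0
E_yy = 1/2, F_xy = 1/4, G_xx = 1/2
K follows from Brioschi's formula, (det M1 - det M2)/(EG - F^2)^2.
M1 = [[-E_yy/2 + F_xy - G_xx/2, E_x/2, F_x - E_y/2], [F_y - G_x/2, E, F], [G_y/2, F, G]] = [[-1/4, 0, 0], [0, 5/4, 0], [0, 0, 1]]; det M1 = -5/16
M2 = [[0, E_y/2, G_x/2], [E_y/2, E, F], [G_x/2, F, G]] = [[0, 1/4, 0], [1/4, 5/4, 0], [0, 0, 1]]; det M2 = -1/16
det M1 - det M2 = -1/4; K = -1/4 / (5/4)^2 = -4/25


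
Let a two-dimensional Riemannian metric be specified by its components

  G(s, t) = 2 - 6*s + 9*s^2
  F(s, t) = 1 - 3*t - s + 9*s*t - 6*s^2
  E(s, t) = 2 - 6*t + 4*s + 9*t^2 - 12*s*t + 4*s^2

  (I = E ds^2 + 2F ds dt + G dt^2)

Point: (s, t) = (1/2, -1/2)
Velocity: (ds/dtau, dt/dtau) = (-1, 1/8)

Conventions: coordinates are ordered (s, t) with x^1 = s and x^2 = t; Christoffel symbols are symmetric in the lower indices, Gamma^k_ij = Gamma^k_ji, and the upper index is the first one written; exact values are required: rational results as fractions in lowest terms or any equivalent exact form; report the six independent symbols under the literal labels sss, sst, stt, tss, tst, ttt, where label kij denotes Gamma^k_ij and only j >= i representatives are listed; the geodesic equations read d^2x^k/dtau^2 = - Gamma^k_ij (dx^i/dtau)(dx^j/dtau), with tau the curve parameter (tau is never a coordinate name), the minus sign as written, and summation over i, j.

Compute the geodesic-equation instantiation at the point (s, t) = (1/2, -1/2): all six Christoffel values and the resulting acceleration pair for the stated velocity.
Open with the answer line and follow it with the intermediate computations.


Answer: Gamma_sss = 14/27, Gamma_sst = -7/9, Gamma_stt = 0, Gamma_tss = -2/27, Gamma_tst = 1/9, Gamma_ttt = 0; accelerations (d^2s/dtau^2, d^2t/dtau^2) = (-77/108, 11/108)

E = 53/4, F = -7/4, G = 5/4 at the point
E_s = 14, E_t = -21, F_s = -23/2, F_t = 3/2, G_s = 3, G_t = 0
EG - F^2 = 27/2;  g^inv = (2/27) * [[5/4, 7/4], [7/4, 53/4]]
first-kind symbols [ij,l] = (1/2)(d_i g_jl + d_j g_il - d_l g_ij): [ss,s] = E_s/2 = 7, [ss,t] = F_s - E_t/2 = -1, [st,s] = E_t/2 = -21/2, [st,t] = G_s/2 = 3/2, [tt,s] = F_t - G_s/2 = 0, [tt,t] = G_t/2 = 0
Gamma^s_ij = (G*[ij,s] - F*[ij,t])/(EG - F^2), Gamma^t_ij = (E*[ij,t] - F*[ij,s])/(EG - F^2)
Gamma_sss = 14/27, Gamma_sst = -7/9, Gamma_stt = 0, Gamma_tss = -2/27, Gamma_tst = 1/9, Gamma_ttt = 0
d^2s/dtau^2 = -(Gamma_sss*(-1)^2 + 2*Gamma_sst*(-1)*(1/8) + Gamma_stt*(1/8)^2) = -77/108
d^2t/dtau^2 = -(Gamma_tss*(-1)^2 + 2*Gamma_tst*(-1)*(1/8) + Gamma_ttt*(1/8)^2) = 11/108


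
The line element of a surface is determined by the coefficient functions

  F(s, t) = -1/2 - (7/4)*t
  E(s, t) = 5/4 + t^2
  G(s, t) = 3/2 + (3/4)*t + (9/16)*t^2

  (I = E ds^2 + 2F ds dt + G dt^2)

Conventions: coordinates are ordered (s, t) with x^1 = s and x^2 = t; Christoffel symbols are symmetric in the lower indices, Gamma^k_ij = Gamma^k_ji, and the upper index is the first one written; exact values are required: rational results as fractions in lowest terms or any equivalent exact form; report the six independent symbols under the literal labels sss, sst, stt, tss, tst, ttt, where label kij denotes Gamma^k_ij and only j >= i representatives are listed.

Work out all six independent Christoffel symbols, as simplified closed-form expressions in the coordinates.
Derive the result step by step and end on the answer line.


E = 5/4 + t^2; F = -1/2 - (7/4)*t; G = 3/2 + (3/4)*t + (9/16)*t^2
Gamma^k_ij = (1/2) g^{kl} (d_i g_jl + d_j g_il - d_l g_ij), with g^inv = (1/(EG-F^2)) [[G, -F], [-F, E]]
first partials: E_s = 0, E_t = 2*t, F_s = 0, F_t = -7/4, G_s = 0, G_t = 3/4 + (9/8)*t
D = EG - F^2 = 13/8 - (13/16)*t - (55/64)*t^2 + (3/4)*t^3 + (9/16)*t^4
expanded: Gamma^s_ss = (G E_s - 2F F_s + F E_t)/(2D), Gamma^s_st = (G E_t - F G_s)/(2D), Gamma^s_tt = (2G F_t - G G_s - F G_t)/(2D), Gamma^t_ss = (2E F_s - E E_t - F E_s)/(2D), Gamma^t_st = (E G_s - F E_t)/(2D), Gamma^t_tt = (E G_t - 2F F_t + F G_s)/(2D); substitute and cancel common factors

Answer: Gamma_sss = (-112*t^2 - 32*t)/(36*t^4 + 48*t^3 - 55*t^2 - 52*t + 104), Gamma_sst = (36*t^3 + 48*t^2 + 96*t)/(36*t^4 + 48*t^3 - 55*t^2 - 52*t + 104), Gamma_stt = (-24*t - 156)/(36*t^4 + 48*t^3 - 55*t^2 - 52*t + 104), Gamma_tss = (-64*t^3 - 80*t)/(36*t^4 + 48*t^3 - 55*t^2 - 52*t + 104), Gamma_tst = (112*t^2 + 32*t)/(36*t^4 + 48*t^3 - 55*t^2 - 52*t + 104), Gamma_ttt = (36*t^3 + 24*t^2 - 151*t - 26)/(36*t^4 + 48*t^3 - 55*t^2 - 52*t + 104)


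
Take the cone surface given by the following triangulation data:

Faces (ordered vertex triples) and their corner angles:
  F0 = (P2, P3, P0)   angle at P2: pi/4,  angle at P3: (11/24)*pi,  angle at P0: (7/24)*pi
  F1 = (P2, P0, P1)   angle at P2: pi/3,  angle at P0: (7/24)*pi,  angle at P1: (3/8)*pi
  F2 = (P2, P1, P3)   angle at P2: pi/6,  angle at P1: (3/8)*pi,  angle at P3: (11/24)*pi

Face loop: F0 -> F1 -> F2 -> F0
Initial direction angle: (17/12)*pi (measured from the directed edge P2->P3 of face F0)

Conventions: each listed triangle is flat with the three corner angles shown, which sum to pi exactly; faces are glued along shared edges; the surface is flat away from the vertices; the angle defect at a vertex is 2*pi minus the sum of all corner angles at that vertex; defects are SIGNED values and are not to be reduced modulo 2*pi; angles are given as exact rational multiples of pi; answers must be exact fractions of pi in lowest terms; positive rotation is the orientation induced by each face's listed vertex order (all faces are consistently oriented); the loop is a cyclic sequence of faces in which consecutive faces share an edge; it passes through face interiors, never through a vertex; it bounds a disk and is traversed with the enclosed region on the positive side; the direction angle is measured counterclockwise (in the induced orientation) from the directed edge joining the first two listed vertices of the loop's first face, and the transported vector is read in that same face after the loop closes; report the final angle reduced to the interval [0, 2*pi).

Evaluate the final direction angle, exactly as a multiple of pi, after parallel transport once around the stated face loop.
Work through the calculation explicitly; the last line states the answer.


enclosed vertex P2: corner angles sum to (3/4)*pi, defect = 2*pi - (3/4)*pi = (5/4)*pi
holonomy = initial angle + sum of enclosed defects (mod 2*pi), positive in the induced orientation
final angle = (17/12)*pi + (5/4)*pi = (2/3)*pi (mod 2*pi)

Answer: final direction angle = (2/3)*pi


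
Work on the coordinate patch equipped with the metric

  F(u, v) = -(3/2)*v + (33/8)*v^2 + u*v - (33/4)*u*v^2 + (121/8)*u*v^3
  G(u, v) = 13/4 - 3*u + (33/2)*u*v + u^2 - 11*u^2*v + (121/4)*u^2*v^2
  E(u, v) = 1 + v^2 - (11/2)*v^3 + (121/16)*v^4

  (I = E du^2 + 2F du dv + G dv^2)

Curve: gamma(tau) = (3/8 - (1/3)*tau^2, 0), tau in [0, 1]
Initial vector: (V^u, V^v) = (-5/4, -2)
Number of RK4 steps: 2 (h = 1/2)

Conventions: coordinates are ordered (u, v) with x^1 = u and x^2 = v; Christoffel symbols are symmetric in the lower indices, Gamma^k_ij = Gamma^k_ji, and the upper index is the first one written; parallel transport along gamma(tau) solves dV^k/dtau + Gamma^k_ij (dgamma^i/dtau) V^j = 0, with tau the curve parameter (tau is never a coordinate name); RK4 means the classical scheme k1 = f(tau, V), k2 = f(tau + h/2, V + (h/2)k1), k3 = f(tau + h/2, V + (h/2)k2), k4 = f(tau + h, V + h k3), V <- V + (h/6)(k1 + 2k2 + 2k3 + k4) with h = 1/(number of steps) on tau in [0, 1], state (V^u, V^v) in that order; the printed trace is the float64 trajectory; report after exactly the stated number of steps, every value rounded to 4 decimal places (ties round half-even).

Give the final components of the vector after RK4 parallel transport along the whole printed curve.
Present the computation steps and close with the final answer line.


gamma'(tau) = (-(2/3)*tau, 0); f(tau, V)^k = -Gamma^k_ij(gamma(tau)) gamma'^i(tau) V^j; h = 1/2; intermediate values shown to 6 dp
curve data and Christoffel symbols at the stage parameters:
  tau = 0.000000: gamma = (0.375000, 0.000000), gamma' = (0.000000, 0.000000); Gamma_uuu = 0.000000, Gamma_uuv = 0.000000, Gamma_uvv = 0.000000, Gamma_vuu = 0.000000, Gamma_vuv = -0.496552, Gamma_vvv = 1.024138
  tau = 0.250000: gamma = (0.354167, 0.000000), gamma' = (-0.166667, 0.000000); Gamma_uuu = 0.000000, Gamma_uuv = 0.000000, Gamma_uvv = 0.000000, Gamma_vuu = 0.000000, Gamma_vuv = -0.495403, Gamma_vvv = 0.965003
  tau = 0.500000: gamma = (0.291667, 0.000000), gamma' = (-0.333333, 0.000000); Gamma_uuu = 0.000000, Gamma_uuv = 0.000000, Gamma_uvv = 0.000000, Gamma_vuu = 0.000000, Gamma_vuv = -0.491179, Gamma_vvv = 0.787932
  tau = 0.750000: gamma = (0.187500, 0.000000), gamma' = (-0.500000, 0.000000); Gamma_uuu = 0.000000, Gamma_uuv = 0.000000, Gamma_uvv = 0.000000, Gamma_vuu = 0.000000, Gamma_vuv = -0.482066, Gamma_vvv = 0.497131
  tau = 1.000000: gamma = (0.041667, 0.000000), gamma' = (-0.666667, 0.000000); Gamma_uuu = 0.000000, Gamma_uuv = 0.000000, Gamma_uvv = 0.000000, Gamma_vuu = 0.000000, Gamma_vuv = -0.466408, Gamma_vvv = 0.106885
step 0: V^u = -1.2500, V^v = -2.0000
step 1: k1 = (0.000000, 0.000000), k2 = (0.000000, 0.165134), k3 = (0.000000, 0.161726), k4 = (0.000000, 0.314213); V <- V + (h/6)(k1 + 2k2 + 2k3 + k4): V^u = -1.2500, V^v = -1.9193
step 2: k1 = (0.000000, 0.314246), k2 = (0.000000, 0.443688), k3 = (0.000000, 0.435888), k4 = (0.000000, 0.529029); V <- V + (h/6)(k1 + 2k2 + 2k3 + k4): V^u = -1.2500, V^v = -1.7025

Answer: V^u = -1.2500, V^v = -1.7025


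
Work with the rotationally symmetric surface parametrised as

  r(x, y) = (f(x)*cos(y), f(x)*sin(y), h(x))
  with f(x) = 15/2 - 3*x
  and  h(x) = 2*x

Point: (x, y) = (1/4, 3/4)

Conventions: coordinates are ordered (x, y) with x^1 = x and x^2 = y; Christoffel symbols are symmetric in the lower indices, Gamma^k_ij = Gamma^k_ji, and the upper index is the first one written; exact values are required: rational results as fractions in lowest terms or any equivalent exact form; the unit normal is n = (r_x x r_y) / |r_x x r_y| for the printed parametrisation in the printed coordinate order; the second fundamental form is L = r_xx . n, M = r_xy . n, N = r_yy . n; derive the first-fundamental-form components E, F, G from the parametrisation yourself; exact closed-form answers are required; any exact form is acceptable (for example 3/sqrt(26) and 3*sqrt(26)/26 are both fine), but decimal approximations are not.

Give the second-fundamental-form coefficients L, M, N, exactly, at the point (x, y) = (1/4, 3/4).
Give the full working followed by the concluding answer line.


f = 27/4, f' = -3, f'' = 0, h' = 2, h'' = 0
E = 13, F = 0, G = 729/16; answer radicand W^2 = 13
unnormalised second-form numerators: l = 0, m = 0, n = 27/2; L = l/sqrt(13), and similarly M = m/sqrt(W^2), N = n/sqrt(W^2)

Answer: L = 0, M = 0, N = 27*sqrt(13)/26


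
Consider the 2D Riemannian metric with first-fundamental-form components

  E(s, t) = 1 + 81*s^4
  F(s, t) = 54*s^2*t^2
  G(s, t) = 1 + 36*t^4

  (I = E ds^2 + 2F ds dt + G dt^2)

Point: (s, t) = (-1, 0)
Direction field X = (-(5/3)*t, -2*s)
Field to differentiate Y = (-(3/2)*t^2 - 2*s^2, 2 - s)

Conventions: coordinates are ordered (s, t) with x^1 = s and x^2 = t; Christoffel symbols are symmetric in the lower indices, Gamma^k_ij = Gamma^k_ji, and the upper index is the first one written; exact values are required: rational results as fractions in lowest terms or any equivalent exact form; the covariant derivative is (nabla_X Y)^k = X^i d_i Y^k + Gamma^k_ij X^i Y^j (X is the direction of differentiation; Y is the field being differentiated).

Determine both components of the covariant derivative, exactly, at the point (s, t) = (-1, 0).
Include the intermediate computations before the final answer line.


E = 82, F = 0, G = 1 at the point
E_s = -324, E_t = 0, F_s = 0, F_t = 0, G_s = 0, G_t = 0
EG - F^2 = 82;  g^inv = (1/82) * [[1, 0], [0, 82]]
first-kind symbols [ij,l] = (1/2)(d_i g_jl + d_j g_il - d_l g_ij): [ss,s] = E_s/2 = -162, [ss,t] = F_s - E_t/2 = 0, [st,s] = E_t/2 = 0, [st,t] = G_s/2 = 0, [tt,s] = F_t - G_s/2 = 0, [tt,t] = G_t/2 = 0
Gamma^s_ij = (G*[ij,s] - F*[ij,t])/(EG - F^2), Gamma^t_ij = (E*[ij,t] - F*[ij,s])/(EG - F^2)
Gamma_sss = -81/41, Gamma_sst = 0, Gamma_stt = 0, Gamma_tss = 0, Gamma_tst = 0, Gamma_ttt = 0
X = (0, 2), Y = (-2, 3) at the point

Answer: (nabla_X Y)^s = 0, (nabla_X Y)^t = 0


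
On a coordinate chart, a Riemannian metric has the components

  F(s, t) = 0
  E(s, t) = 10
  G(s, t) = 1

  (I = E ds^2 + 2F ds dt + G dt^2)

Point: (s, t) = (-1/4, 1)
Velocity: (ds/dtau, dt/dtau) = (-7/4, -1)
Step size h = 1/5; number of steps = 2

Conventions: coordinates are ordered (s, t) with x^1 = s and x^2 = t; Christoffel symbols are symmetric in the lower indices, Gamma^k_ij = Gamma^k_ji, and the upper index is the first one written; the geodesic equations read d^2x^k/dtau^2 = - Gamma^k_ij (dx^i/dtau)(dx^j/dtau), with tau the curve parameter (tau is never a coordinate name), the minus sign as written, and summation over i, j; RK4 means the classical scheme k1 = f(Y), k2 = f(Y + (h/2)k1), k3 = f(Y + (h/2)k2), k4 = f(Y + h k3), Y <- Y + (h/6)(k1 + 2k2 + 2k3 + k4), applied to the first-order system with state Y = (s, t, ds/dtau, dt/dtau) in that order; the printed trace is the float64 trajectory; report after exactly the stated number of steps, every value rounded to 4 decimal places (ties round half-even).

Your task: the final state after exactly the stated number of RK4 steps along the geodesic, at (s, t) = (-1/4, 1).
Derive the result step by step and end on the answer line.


f(Y) = (ds/dtau, dt/dtau, -Gamma^s_ij Y'^i Y'^j, -Gamma^t_ij Y'^i Y'^j) with the Gammas evaluated at the stage position; h = 0.200000; intermediate values shown to 6 dp
step 0: s = -0.2500, t = 1.0000, ds/dtau = -1.7500, dt/dtau = -1.0000
step 1:
  k1: at (s, t) = (-0.250000, 1.000000), (ds/dtau, dt/dtau) = (-1.750000, -1.000000); Gamma_sss = 0.000000, Gamma_sst = 0.000000, Gamma_stt = 0.000000, Gamma_tss = 0.000000, Gamma_tst = 0.000000, Gamma_ttt = 0.000000; k1 = (-1.750000, -1.000000, 0.000000, 0.000000)
  k2: at (s, t) = (-0.425000, 0.900000), (ds/dtau, dt/dtau) = (-1.750000, -1.000000); Gamma_sss = 0.000000, Gamma_sst = 0.000000, Gamma_stt = 0.000000, Gamma_tss = 0.000000, Gamma_tst = 0.000000, Gamma_ttt = 0.000000; k2 = (-1.750000, -1.000000, 0.000000, 0.000000)
  k3: at (s, t) = (-0.425000, 0.900000), (ds/dtau, dt/dtau) = (-1.750000, -1.000000); Gamma_sss = 0.000000, Gamma_sst = 0.000000, Gamma_stt = 0.000000, Gamma_tss = 0.000000, Gamma_tst = 0.000000, Gamma_ttt = 0.000000; k3 = (-1.750000, -1.000000, 0.000000, 0.000000)
  k4: at (s, t) = (-0.600000, 0.800000), (ds/dtau, dt/dtau) = (-1.750000, -1.000000); Gamma_sss = 0.000000, Gamma_sst = 0.000000, Gamma_stt = 0.000000, Gamma_tss = 0.000000, Gamma_tst = 0.000000, Gamma_ttt = 0.000000; k4 = (-1.750000, -1.000000, 0.000000, 0.000000)
  Y <- Y + (h/6)(k1 + 2k2 + 2k3 + k4): s = -0.6000, t = 0.8000, ds/dtau = -1.7500, dt/dtau = -1.0000
step 2:
  k1: at (s, t) = (-0.600000, 0.800000), (ds/dtau, dt/dtau) = (-1.750000, -1.000000); Gamma_sss = 0.000000, Gamma_sst = 0.000000, Gamma_stt = 0.000000, Gamma_tss = 0.000000, Gamma_tst = 0.000000, Gamma_ttt = 0.000000; k1 = (-1.750000, -1.000000, 0.000000, 0.000000)
  k2: at (s, t) = (-0.775000, 0.700000), (ds/dtau, dt/dtau) = (-1.750000, -1.000000); Gamma_sss = 0.000000, Gamma_sst = 0.000000, Gamma_stt = 0.000000, Gamma_tss = 0.000000, Gamma_tst = 0.000000, Gamma_ttt = 0.000000; k2 = (-1.750000, -1.000000, 0.000000, 0.000000)
  k3: at (s, t) = (-0.775000, 0.700000), (ds/dtau, dt/dtau) = (-1.750000, -1.000000); Gamma_sss = 0.000000, Gamma_sst = 0.000000, Gamma_stt = 0.000000, Gamma_tss = 0.000000, Gamma_tst = 0.000000, Gamma_ttt = 0.000000; k3 = (-1.750000, -1.000000, 0.000000, 0.000000)
  k4: at (s, t) = (-0.950000, 0.600000), (ds/dtau, dt/dtau) = (-1.750000, -1.000000); Gamma_sss = 0.000000, Gamma_sst = 0.000000, Gamma_stt = 0.000000, Gamma_tss = 0.000000, Gamma_tst = 0.000000, Gamma_ttt = 0.000000; k4 = (-1.750000, -1.000000, 0.000000, 0.000000)
  Y <- Y + (h/6)(k1 + 2k2 + 2k3 + k4): s = -0.9500, t = 0.6000, ds/dtau = -1.7500, dt/dtau = -1.0000

Answer: s = -0.9500, t = 0.6000, ds/dtau = -1.7500, dt/dtau = -1.0000


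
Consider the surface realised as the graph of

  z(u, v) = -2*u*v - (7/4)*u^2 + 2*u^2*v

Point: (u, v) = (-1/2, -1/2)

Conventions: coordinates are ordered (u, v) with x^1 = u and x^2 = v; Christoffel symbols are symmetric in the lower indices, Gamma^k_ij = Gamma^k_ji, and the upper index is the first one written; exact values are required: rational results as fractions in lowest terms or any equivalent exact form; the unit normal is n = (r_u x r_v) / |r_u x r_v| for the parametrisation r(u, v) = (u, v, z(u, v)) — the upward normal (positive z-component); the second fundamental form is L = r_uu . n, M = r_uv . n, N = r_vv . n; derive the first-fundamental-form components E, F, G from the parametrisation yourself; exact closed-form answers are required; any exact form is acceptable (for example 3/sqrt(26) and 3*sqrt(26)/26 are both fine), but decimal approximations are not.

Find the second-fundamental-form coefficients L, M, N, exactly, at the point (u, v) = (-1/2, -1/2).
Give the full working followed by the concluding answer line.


z_u = 15/4, z_v = 3/2, z_uu = -11/2, z_uv = -4, z_vv = 0
E = 241/16, F = 45/8, G = 13/4; answer radicand W^2 = 277/16
unnormalised second-form numerators: l = -11/2, m = -4, n = 0; L = l/sqrt(277/16), and similarly M = m/sqrt(W^2), N = n/sqrt(W^2)

Answer: L = -22*sqrt(277)/277, M = -16*sqrt(277)/277, N = 0


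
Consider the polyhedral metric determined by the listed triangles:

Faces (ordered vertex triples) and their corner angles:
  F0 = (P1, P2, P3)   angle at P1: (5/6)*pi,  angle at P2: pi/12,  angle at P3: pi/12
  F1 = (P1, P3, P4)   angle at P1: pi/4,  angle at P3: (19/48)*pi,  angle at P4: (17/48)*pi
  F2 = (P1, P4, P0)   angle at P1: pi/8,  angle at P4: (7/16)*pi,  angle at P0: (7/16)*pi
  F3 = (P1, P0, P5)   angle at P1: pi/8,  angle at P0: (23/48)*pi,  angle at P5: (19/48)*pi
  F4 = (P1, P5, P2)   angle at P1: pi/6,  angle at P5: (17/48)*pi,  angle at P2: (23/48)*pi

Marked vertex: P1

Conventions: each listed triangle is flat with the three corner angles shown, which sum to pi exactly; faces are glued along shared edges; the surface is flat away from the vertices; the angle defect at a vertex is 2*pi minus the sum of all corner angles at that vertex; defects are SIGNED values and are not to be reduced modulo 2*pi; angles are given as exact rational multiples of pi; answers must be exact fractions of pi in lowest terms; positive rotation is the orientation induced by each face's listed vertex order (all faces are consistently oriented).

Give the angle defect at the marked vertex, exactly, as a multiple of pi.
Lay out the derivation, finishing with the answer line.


Sum of corner angles at P1: (3/2)*pi
defect = 2*pi - (3/2)*pi

Answer: defect(P1) = pi/2


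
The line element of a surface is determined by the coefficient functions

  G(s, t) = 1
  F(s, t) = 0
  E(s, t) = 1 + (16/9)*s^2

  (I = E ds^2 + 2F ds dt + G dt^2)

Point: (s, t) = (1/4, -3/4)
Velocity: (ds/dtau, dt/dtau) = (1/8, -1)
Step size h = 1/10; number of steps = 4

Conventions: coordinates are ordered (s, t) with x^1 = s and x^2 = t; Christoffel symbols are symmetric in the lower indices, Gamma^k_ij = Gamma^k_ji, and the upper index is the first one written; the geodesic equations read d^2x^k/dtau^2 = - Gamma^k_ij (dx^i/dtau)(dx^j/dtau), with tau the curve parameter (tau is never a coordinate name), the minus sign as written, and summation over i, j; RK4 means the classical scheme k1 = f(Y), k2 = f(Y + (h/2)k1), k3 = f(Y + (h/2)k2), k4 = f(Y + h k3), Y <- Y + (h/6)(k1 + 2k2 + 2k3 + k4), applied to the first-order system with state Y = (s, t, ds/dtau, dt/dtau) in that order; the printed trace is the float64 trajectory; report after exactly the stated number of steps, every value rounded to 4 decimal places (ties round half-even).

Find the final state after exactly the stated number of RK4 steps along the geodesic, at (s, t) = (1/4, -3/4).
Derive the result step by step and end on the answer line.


f(Y) = (ds/dtau, dt/dtau, -Gamma^s_ij Y'^i Y'^j, -Gamma^t_ij Y'^i Y'^j) with the Gammas evaluated at the stage position; h = 0.100000; intermediate values shown to 6 dp
step 0: s = 0.2500, t = -0.7500, ds/dtau = 0.1250, dt/dtau = -1.0000
step 1:
  k1: at (s, t) = (0.250000, -0.750000), (ds/dtau, dt/dtau) = (0.125000, -1.000000); Gamma_sss = 0.400000, Gamma_sst = 0.000000, Gamma_stt = 0.000000, Gamma_tss = 0.000000, Gamma_tst = 0.000000, Gamma_ttt = 0.000000; k1 = (0.125000, -1.000000, -0.006250, 0.000000)
  k2: at (s, t) = (0.256250, -0.800000), (ds/dtau, dt/dtau) = (0.124688, -1.000000); Gamma_sss = 0.407935, Gamma_sst = 0.000000, Gamma_stt = 0.000000, Gamma_tss = 0.000000, Gamma_tst = 0.000000, Gamma_ttt = 0.000000; k2 = (0.124688, -1.000000, -0.006342, 0.000000)
  k3: at (s, t) = (0.256234, -0.800000), (ds/dtau, dt/dtau) = (0.124683, -1.000000); Gamma_sss = 0.407915, Gamma_sst = 0.000000, Gamma_stt = 0.000000, Gamma_tss = 0.000000, Gamma_tst = 0.000000, Gamma_ttt = 0.000000; k3 = (0.124683, -1.000000, -0.006341, 0.000000)
  k4: at (s, t) = (0.262468, -0.850000), (ds/dtau, dt/dtau) = (0.124366, -1.000000); Gamma_sss = 0.415699, Gamma_sst = 0.000000, Gamma_stt = 0.000000, Gamma_tss = 0.000000, Gamma_tst = 0.000000, Gamma_ttt = 0.000000; k4 = (0.124366, -1.000000, -0.006430, 0.000000)
  Y <- Y + (h/6)(k1 + 2k2 + 2k3 + k4): s = 0.2625, t = -0.8500, ds/dtau = 0.1244, dt/dtau = -1.0000
step 2:
  k1: at (s, t) = (0.262468, -0.850000), (ds/dtau, dt/dtau) = (0.124366, -1.000000); Gamma_sss = 0.415700, Gamma_sst = 0.000000, Gamma_stt = 0.000000, Gamma_tss = 0.000000, Gamma_tst = 0.000000, Gamma_ttt = 0.000000; k1 = (0.124366, -1.000000, -0.006430, 0.000000)
  k2: at (s, t) = (0.268687, -0.900000), (ds/dtau, dt/dtau) = (0.124044, -1.000000); Gamma_sss = 0.423334, Gamma_sst = 0.000000, Gamma_stt = 0.000000, Gamma_tss = 0.000000, Gamma_tst = 0.000000, Gamma_ttt = 0.000000; k2 = (0.124044, -1.000000, -0.006514, 0.000000)
  k3: at (s, t) = (0.268671, -0.900000), (ds/dtau, dt/dtau) = (0.124040, -1.000000); Gamma_sss = 0.423314, Gamma_sst = 0.000000, Gamma_stt = 0.000000, Gamma_tss = 0.000000, Gamma_tst = 0.000000, Gamma_ttt = 0.000000; k3 = (0.124040, -1.000000, -0.006513, 0.000000)
  k4: at (s, t) = (0.274872, -0.950000), (ds/dtau, dt/dtau) = (0.123715, -1.000000); Gamma_sss = 0.430798, Gamma_sst = 0.000000, Gamma_stt = 0.000000, Gamma_tss = 0.000000, Gamma_tst = 0.000000, Gamma_ttt = 0.000000; k4 = (0.123715, -1.000000, -0.006593, 0.000000)
  Y <- Y + (h/6)(k1 + 2k2 + 2k3 + k4): s = 0.2749, t = -0.9500, ds/dtau = 0.1237, dt/dtau = -1.0000
step 3:
  k1: at (s, t) = (0.274873, -0.950000), (ds/dtau, dt/dtau) = (0.123715, -1.000000); Gamma_sss = 0.430798, Gamma_sst = 0.000000, Gamma_stt = 0.000000, Gamma_tss = 0.000000, Gamma_tst = 0.000000, Gamma_ttt = 0.000000; k1 = (0.123715, -1.000000, -0.006593, 0.000000)
  k2: at (s, t) = (0.281058, -1.000000), (ds/dtau, dt/dtau) = (0.123385, -1.000000); Gamma_sss = 0.438131, Gamma_sst = 0.000000, Gamma_stt = 0.000000, Gamma_tss = 0.000000, Gamma_tst = 0.000000, Gamma_ttt = 0.000000; k2 = (0.123385, -1.000000, -0.006670, 0.000000)
  k3: at (s, t) = (0.281042, -1.000000), (ds/dtau, dt/dtau) = (0.123381, -1.000000); Gamma_sss = 0.438112, Gamma_sst = 0.000000, Gamma_stt = 0.000000, Gamma_tss = 0.000000, Gamma_tst = 0.000000, Gamma_ttt = 0.000000; k3 = (0.123381, -1.000000, -0.006669, 0.000000)
  k4: at (s, t) = (0.287211, -1.050000), (ds/dtau, dt/dtau) = (0.123048, -1.000000); Gamma_sss = 0.445295, Gamma_sst = 0.000000, Gamma_stt = 0.000000, Gamma_tss = 0.000000, Gamma_tst = 0.000000, Gamma_ttt = 0.000000; k4 = (0.123048, -1.000000, -0.006742, 0.000000)
  Y <- Y + (h/6)(k1 + 2k2 + 2k3 + k4): s = 0.2872, t = -1.0500, ds/dtau = 0.1230, dt/dtau = -1.0000
step 4:
  k1: at (s, t) = (0.287211, -1.050000), (ds/dtau, dt/dtau) = (0.123048, -1.000000); Gamma_sss = 0.445295, Gamma_sst = 0.000000, Gamma_stt = 0.000000, Gamma_tss = 0.000000, Gamma_tst = 0.000000, Gamma_ttt = 0.000000; k1 = (0.123048, -1.000000, -0.006742, 0.000000)
  k2: at (s, t) = (0.293363, -1.100000), (ds/dtau, dt/dtau) = (0.122711, -1.000000); Gamma_sss = 0.452329, Gamma_sst = 0.000000, Gamma_stt = 0.000000, Gamma_tss = 0.000000, Gamma_tst = 0.000000, Gamma_ttt = 0.000000; k2 = (0.122711, -1.000000, -0.006811, 0.000000)
  k3: at (s, t) = (0.293346, -1.100000), (ds/dtau, dt/dtau) = (0.122707, -1.000000); Gamma_sss = 0.452310, Gamma_sst = 0.000000, Gamma_stt = 0.000000, Gamma_tss = 0.000000, Gamma_tst = 0.000000, Gamma_ttt = 0.000000; k3 = (0.122707, -1.000000, -0.006810, 0.000000)
  k4: at (s, t) = (0.299482, -1.150000), (ds/dtau, dt/dtau) = (0.122367, -1.000000); Gamma_sss = 0.459194, Gamma_sst = 0.000000, Gamma_stt = 0.000000, Gamma_tss = 0.000000, Gamma_tst = 0.000000, Gamma_ttt = 0.000000; k4 = (0.122367, -1.000000, -0.006876, 0.000000)
  Y <- Y + (h/6)(k1 + 2k2 + 2k3 + k4): s = 0.2995, t = -1.1500, ds/dtau = 0.1224, dt/dtau = -1.0000

Answer: s = 0.2995, t = -1.1500, ds/dtau = 0.1224, dt/dtau = -1.0000


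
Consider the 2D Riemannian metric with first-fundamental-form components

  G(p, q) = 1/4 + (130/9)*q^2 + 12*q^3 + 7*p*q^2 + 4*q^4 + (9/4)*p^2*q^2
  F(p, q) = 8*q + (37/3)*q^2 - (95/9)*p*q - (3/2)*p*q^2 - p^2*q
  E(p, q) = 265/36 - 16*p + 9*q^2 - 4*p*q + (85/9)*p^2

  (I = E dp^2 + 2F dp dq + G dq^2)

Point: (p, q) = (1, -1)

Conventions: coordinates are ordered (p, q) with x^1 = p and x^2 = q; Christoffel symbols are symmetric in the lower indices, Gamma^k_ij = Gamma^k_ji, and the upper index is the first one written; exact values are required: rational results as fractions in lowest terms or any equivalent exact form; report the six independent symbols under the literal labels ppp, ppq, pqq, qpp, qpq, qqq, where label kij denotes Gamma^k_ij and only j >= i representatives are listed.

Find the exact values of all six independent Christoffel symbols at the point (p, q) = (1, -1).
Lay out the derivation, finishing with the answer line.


E = 497/36, F = 259/18, G = 287/18 at the point
E_p = 62/9, E_q = -22, F_p = 199/18, F_q = -227/9, G_p = 23/2, G_q = -493/18
EG - F^2 = 8477/648;  g^inv = (648/8477) * [[287/18, -259/18], [-259/18, 497/36]]
first-kind symbols [ij,l] = (1/2)(d_i g_jl + d_j g_il - d_l g_ij): [pp,p] = E_p/2 = 31/9, [pp,q] = F_p - E_q/2 = 397/18, [pq,p] = E_q/2 = -11, [pq,q] = G_p/2 = 23/4, [qq,p] = F_q - G_p/2 = -1115/36, [qq,q] = G_q/2 = -493/36
Gamma^p_ij = (G*[ij,p] - F*[ij,q])/(EG - F^2), Gamma^q_ij = (E*[ij,q] - F*[ij,p])/(EG - F^2)

Answer: Gamma_ppp = -24294/1211, Gamma_ppq = -23895/1211, Gamma_pqq = -27474/1211, Gamma_qpp = 23599/1211, Gamma_qpq = 44001/2422, Gamma_qqq = 47507/2422


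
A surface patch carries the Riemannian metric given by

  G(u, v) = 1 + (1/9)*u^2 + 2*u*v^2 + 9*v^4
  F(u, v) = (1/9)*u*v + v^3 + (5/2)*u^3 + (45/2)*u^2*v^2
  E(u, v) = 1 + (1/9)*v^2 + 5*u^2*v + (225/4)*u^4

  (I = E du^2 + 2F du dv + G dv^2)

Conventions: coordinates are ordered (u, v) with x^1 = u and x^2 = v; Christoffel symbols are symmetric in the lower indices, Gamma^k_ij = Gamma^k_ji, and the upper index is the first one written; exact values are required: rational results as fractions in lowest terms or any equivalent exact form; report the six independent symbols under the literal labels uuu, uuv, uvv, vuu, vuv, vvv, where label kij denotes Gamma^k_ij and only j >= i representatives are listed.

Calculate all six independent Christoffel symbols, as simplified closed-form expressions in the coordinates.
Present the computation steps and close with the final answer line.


E = 1 + (1/9)*v^2 + 5*u^2*v + (225/4)*u^4; F = (1/9)*u*v + v^3 + (5/2)*u^3 + (45/2)*u^2*v^2; G = 1 + (1/9)*u^2 + 2*u*v^2 + 9*v^4
Gamma^k_ij = (1/2) g^{kl} (d_i g_jl + d_j g_il - d_l g_ij), with g^inv = (1/(EG-F^2)) [[G, -F], [-F, E]]
first partials: E_u = 10*u*v + 225*u^3, E_v = (2/9)*v + 5*u^2, F_u = (1/9)*v + (15/2)*u^2 + 45*u*v^2, F_v = (1/9)*u + 3*v^2 + 45*u^2*v, G_u = (2/9)*u + 2*v^2, G_v = 4*u*v + 36*v^3
D = EG - F^2 = 1 + (1/9)*v^2 + (1/9)*u^2 + 2*u*v^2 + 5*u^2*v + 9*v^4 + (225/4)*u^4
expanded: Gamma^u_uu = (G E_u - 2F F_u + F E_v)/(2D), Gamma^u_uv = (G E_v - F G_u)/(2D), Gamma^u_vv = (2G F_v - G G_u - F G_v)/(2D), Gamma^v_uu = (2E F_u - E E_v - F E_u)/(2D), Gamma^v_uv = (E G_u - F E_v)/(2D), Gamma^v_vv = (E G_v - 2F F_v + F G_u)/(2D); substitute and cancel common factors

Answer: Gamma_uuu = (4050*u^3 + 180*u*v)/(2025*u^4 + 180*u^2*v + 4*u^2 + 72*u*v^2 + 324*v^4 + 4*v^2 + 36), Gamma_uuv = (90*u^2 + 4*v)/(2025*u^4 + 180*u^2*v + 4*u^2 + 72*u*v^2 + 324*v^4 + 4*v^2 + 36), Gamma_uvv = (1620*u^2*v + 72*v^2)/(2025*u^4 + 180*u^2*v + 4*u^2 + 72*u*v^2 + 324*v^4 + 4*v^2 + 36), Gamma_vuu = (180*u^2 + 1620*u*v^2)/(2025*u^4 + 180*u^2*v + 4*u^2 + 72*u*v^2 + 324*v^4 + 4*v^2 + 36), Gamma_vuv = (4*u + 36*v^2)/(2025*u^4 + 180*u^2*v + 4*u^2 + 72*u*v^2 + 324*v^4 + 4*v^2 + 36), Gamma_vvv = (72*u*v + 648*v^3)/(2025*u^4 + 180*u^2*v + 4*u^2 + 72*u*v^2 + 324*v^4 + 4*v^2 + 36)


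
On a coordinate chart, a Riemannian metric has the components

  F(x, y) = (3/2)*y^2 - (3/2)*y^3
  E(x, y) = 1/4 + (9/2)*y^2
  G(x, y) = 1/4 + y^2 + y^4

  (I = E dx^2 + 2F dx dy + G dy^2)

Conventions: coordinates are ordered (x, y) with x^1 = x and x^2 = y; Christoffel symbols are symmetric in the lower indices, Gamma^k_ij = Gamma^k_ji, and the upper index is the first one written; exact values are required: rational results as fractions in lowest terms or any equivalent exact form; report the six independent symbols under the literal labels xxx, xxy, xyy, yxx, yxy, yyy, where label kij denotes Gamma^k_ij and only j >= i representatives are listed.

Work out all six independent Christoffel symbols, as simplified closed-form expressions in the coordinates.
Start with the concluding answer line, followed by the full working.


Answer: Gamma_xxx = (-108*y^4 + 108*y^3)/(36*y^6 + 72*y^5 + 40*y^4 + 22*y^2 + 1), Gamma_xxy = (72*y^5 + 72*y^3 + 18*y)/(36*y^6 + 72*y^5 + 40*y^4 + 22*y^2 + 1), Gamma_xyy = (-24*y^6 - 48*y^4 + 24*y^3 - 18*y^2 + 12*y)/(36*y^6 + 72*y^5 + 40*y^4 + 22*y^2 + 1), Gamma_yxx = (-324*y^3 - 18*y)/(36*y^6 + 72*y^5 + 40*y^4 + 22*y^2 + 1), Gamma_yxy = (108*y^4 - 108*y^3)/(36*y^6 + 72*y^5 + 40*y^4 + 22*y^2 + 1), Gamma_yyy = (36*y^5 + 180*y^4 + 8*y^3 + 4*y)/(36*y^6 + 72*y^5 + 40*y^4 + 22*y^2 + 1)

E = 1/4 + (9/2)*y^2; F = (3/2)*y^2 - (3/2)*y^3; G = 1/4 + y^2 + y^4
Gamma^k_ij = (1/2) g^{kl} (d_i g_jl + d_j g_il - d_l g_ij), with g^inv = (1/(EG-F^2)) [[G, -F], [-F, E]]
first partials: E_x = 0, E_y = 9*y, F_x = 0, F_y = 3*y - (9/2)*y^2, G_x = 0, G_y = 2*y + 4*y^3
D = EG - F^2 = 1/16 + (11/8)*y^2 + (5/2)*y^4 + (9/2)*y^5 + (9/4)*y^6
expanded: Gamma^x_xx = (G E_x - 2F F_x + F E_y)/(2D), Gamma^x_xy = (G E_y - F G_x)/(2D), Gamma^x_yy = (2G F_y - G G_x - F G_y)/(2D), Gamma^y_xx = (2E F_x - E E_y - F E_x)/(2D), Gamma^y_xy = (E G_x - F E_y)/(2D), Gamma^y_yy = (E G_y - 2F F_y + F G_x)/(2D); substitute and cancel common factors


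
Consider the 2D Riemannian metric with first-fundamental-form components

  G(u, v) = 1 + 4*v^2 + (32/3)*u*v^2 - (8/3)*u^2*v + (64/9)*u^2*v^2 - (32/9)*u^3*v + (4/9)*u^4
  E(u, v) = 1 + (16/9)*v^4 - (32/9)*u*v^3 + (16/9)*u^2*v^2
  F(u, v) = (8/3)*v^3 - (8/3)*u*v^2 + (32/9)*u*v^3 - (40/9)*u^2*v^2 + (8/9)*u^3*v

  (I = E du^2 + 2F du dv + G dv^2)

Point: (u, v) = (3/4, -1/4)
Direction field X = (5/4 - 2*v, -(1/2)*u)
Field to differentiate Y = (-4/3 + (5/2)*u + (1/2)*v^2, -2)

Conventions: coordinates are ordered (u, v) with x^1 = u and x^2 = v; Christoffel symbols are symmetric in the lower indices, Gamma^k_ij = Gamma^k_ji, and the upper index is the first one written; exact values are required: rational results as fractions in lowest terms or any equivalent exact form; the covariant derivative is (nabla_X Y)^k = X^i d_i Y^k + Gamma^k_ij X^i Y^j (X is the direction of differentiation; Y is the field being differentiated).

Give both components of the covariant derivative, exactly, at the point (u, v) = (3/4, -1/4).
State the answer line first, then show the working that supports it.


Answer: (nabla_X Y)^u = 917317/165984, (nabla_X Y)^v = -241417/55328

E = 10/9, F = -11/24, G = 185/64 at the point
E_u = 2/9, E_v = -10/9, F_u = -73/72, F_v = 29/8, G_u = 55/12, G_v = -11
EG - F^2 = 1729/576;  g^inv = (576/1729) * [[185/64, 11/24], [11/24, 10/9]]
first-kind symbols [ij,l] = (1/2)(d_i g_jl + d_j g_il - d_l g_ij): [uu,u] = E_u/2 = 1/9, [uu,v] = F_u - E_v/2 = -11/24, [uv,u] = E_v/2 = -5/9, [uv,v] = G_u/2 = 55/24, [vv,u] = F_v - G_u/2 = 4/3, [vv,v] = G_v/2 = -11/2
Gamma^u_ij = (G*[ij,u] - F*[ij,v])/(EG - F^2), Gamma^v_ij = (E*[ij,v] - F*[ij,u])/(EG - F^2)
Gamma_uuu = 64/1729, Gamma_uuv = -320/1729, Gamma_uvv = 768/1729, Gamma_vuu = -264/1729, Gamma_vuv = 1320/1729, Gamma_vvv = -3168/1729
X = (7/4, -3/8), Y = (55/96, -2) at the point


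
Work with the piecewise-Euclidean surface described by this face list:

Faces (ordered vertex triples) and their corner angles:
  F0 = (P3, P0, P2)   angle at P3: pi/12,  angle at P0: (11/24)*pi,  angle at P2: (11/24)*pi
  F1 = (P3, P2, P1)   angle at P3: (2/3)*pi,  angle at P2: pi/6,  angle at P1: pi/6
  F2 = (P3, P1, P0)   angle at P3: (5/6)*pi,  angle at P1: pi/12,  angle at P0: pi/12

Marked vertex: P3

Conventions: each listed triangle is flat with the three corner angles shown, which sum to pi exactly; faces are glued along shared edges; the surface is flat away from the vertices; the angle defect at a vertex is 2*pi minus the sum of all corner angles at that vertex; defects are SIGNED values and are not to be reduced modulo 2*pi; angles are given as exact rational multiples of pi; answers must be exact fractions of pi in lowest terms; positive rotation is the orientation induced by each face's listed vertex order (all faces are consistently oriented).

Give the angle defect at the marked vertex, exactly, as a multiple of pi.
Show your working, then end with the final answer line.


Sum of corner angles at P3: (19/12)*pi
defect = 2*pi - (19/12)*pi

Answer: defect(P3) = (5/12)*pi
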